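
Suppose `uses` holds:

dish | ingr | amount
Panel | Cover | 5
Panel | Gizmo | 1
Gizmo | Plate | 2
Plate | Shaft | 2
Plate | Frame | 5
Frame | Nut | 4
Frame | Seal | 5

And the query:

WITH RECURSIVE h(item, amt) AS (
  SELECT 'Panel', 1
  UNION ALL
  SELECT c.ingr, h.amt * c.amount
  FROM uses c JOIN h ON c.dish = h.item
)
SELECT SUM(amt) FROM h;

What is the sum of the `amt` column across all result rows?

Base: (Panel, amt=1).
Iteration 1: components of {Panel} -> Cover = 1*5 = 5, Gizmo = 1*1 = 1.
Iteration 2: components of {Cover,Gizmo} -> Plate = 1*2 = 2.
Iteration 3: components of {Plate} -> Frame = 2*5 = 10, Shaft = 2*2 = 4.
Iteration 4: components of {Frame,Shaft} -> Nut = 10*4 = 40, Seal = 10*5 = 50.
Iteration 5: no further components; recursion stops.
SUM(amt) = 1 + 5 + 1 + 2 + 4 + 10 + 40 + 50 = 113.

113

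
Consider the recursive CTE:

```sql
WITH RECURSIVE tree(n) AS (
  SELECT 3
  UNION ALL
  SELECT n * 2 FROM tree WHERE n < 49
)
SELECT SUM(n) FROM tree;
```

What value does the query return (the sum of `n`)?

Base: n=3.
Iteration 1: 3 < 49 holds -> n = 3 * 2 = 6.
Iteration 2: 6 < 49 holds -> n = 6 * 2 = 12.
Iteration 3: 12 < 49 holds -> n = 12 * 2 = 24.
Iteration 4: 24 < 49 holds -> n = 24 * 2 = 48.
Iteration 5: 48 < 49 holds -> n = 48 * 2 = 96.
Iteration 6: 96 < 49 fails; recursion stops.
SUM(n) = 3 + 6 + 12 + 24 + 48 + 96 = 189.

189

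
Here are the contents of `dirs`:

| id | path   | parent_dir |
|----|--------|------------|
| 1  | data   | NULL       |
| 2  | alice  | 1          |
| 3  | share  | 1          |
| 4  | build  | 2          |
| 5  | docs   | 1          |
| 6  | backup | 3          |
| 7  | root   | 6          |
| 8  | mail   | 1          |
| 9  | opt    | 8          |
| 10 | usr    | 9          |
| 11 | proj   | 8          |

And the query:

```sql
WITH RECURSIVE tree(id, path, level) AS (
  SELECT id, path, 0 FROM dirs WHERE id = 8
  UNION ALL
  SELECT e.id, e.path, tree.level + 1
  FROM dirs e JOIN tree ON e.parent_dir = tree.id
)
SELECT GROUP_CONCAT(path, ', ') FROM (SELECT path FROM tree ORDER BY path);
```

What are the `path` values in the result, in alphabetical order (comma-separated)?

mail, opt, proj, usr

Base: id=8 (mail) at level 0.
Iteration 1: rows with parent_dir in {8} -> opt (id 9, level 1), proj (id 11, level 1).
Iteration 2: rows with parent_dir in {9,11} -> usr (id 10, level 2).
Iteration 3: no rows with parent_dir in {10}; recursion stops.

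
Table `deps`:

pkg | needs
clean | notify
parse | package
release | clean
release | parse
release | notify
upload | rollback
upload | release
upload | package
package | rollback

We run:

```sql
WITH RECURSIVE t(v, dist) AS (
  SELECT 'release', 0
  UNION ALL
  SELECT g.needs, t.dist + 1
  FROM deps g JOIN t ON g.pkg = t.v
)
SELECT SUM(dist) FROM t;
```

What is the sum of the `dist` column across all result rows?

Base: (release, dist=0).
Iteration 1: edges from {release} -> (clean, dist=1), (notify, dist=1), (parse, dist=1).
Iteration 2: edges from {clean,notify,parse} -> (notify, dist=2), (package, dist=2).
Iteration 3: edges from {notify,package} -> (rollback, dist=3).
Iteration 4: no outgoing edges from {rollback}; recursion stops.
SUM(dist) = 0 + 1 + 1 + 1 + 2 + 2 + 3 = 10.

10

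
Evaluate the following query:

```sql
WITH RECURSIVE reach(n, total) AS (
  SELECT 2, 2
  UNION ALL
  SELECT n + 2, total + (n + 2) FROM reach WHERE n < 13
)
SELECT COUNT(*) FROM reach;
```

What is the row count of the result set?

7

Base: n=2, total=2.
Iteration 1: 2 < 13 holds -> n = 2 + 2 = 4, total = 2 + 4 = 6.
Iteration 2: 4 < 13 holds -> n = 4 + 2 = 6, total = 6 + 6 = 12.
Iteration 3: 6 < 13 holds -> n = 6 + 2 = 8, total = 12 + 8 = 20.
Iteration 4: 8 < 13 holds -> n = 8 + 2 = 10, total = 20 + 10 = 30.
Iteration 5: 10 < 13 holds -> n = 10 + 2 = 12, total = 30 + 12 = 42.
Iteration 6: 12 < 13 holds -> n = 12 + 2 = 14, total = 42 + 14 = 56.
Iteration 7: 14 < 13 fails; recursion stops.
Total rows emitted: 7.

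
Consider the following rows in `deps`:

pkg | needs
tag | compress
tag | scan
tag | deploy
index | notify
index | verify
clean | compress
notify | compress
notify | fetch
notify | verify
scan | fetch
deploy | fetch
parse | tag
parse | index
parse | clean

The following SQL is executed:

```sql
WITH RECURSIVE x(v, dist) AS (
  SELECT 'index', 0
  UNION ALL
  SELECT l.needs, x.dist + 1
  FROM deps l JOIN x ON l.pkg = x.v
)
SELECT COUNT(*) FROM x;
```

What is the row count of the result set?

Base: (index, dist=0).
Iteration 1: edges from {index} -> (notify, dist=1), (verify, dist=1).
Iteration 2: edges from {notify,verify} -> (compress, dist=2), (fetch, dist=2), (verify, dist=2).
Iteration 3: no outgoing edges from {compress,fetch,verify}; recursion stops.
Total rows emitted: 6.

6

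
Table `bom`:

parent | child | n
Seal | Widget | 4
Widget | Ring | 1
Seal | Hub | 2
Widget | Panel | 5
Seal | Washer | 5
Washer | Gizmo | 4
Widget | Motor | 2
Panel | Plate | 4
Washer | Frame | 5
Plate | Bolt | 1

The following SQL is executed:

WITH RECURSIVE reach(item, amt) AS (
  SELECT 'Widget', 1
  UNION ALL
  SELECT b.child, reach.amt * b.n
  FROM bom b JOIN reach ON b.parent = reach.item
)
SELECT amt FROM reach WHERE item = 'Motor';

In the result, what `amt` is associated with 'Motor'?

2

Base: (Widget, amt=1).
Iteration 1: components of {Widget} -> Motor = 1*2 = 2, Panel = 1*5 = 5, Ring = 1*1 = 1.
Iteration 2: components of {Motor,Panel,Ring} -> Plate = 5*4 = 20.
Iteration 3: components of {Plate} -> Bolt = 20*1 = 20.
Iteration 4: no further components; recursion stops.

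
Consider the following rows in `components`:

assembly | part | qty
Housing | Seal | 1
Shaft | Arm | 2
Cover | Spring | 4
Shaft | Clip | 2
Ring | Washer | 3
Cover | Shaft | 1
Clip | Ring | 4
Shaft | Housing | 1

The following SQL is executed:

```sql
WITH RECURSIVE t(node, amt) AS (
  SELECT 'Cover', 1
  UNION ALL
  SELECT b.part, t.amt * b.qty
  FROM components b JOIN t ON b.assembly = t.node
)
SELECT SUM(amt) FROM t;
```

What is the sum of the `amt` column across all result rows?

Base: (Cover, amt=1).
Iteration 1: components of {Cover} -> Shaft = 1*1 = 1, Spring = 1*4 = 4.
Iteration 2: components of {Shaft,Spring} -> Arm = 1*2 = 2, Clip = 1*2 = 2, Housing = 1*1 = 1.
Iteration 3: components of {Arm,Clip,Housing} -> Ring = 2*4 = 8, Seal = 1*1 = 1.
Iteration 4: components of {Ring,Seal} -> Washer = 8*3 = 24.
Iteration 5: no further components; recursion stops.
SUM(amt) = 1 + 1 + 4 + 2 + 1 + 2 + 1 + 8 + 24 = 44.

44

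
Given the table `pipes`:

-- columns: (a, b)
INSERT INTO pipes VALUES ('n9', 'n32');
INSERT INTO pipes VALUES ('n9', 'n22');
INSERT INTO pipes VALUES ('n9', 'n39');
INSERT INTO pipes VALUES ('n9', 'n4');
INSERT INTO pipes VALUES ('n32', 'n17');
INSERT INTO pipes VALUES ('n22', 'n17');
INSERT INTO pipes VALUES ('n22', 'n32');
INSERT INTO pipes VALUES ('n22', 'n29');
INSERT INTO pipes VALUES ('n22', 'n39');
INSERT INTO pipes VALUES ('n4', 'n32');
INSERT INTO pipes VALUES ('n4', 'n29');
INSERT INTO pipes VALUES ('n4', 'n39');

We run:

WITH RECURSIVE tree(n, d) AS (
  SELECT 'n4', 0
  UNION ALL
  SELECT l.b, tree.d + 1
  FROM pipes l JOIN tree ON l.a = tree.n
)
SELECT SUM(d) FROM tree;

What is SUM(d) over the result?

Base: (n4, d=0).
Iteration 1: edges from {n4} -> (n29, d=1), (n32, d=1), (n39, d=1).
Iteration 2: edges from {n29,n32,n39} -> (n17, d=2).
Iteration 3: no outgoing edges from {n17}; recursion stops.
SUM(d) = 0 + 1 + 1 + 1 + 2 = 5.

5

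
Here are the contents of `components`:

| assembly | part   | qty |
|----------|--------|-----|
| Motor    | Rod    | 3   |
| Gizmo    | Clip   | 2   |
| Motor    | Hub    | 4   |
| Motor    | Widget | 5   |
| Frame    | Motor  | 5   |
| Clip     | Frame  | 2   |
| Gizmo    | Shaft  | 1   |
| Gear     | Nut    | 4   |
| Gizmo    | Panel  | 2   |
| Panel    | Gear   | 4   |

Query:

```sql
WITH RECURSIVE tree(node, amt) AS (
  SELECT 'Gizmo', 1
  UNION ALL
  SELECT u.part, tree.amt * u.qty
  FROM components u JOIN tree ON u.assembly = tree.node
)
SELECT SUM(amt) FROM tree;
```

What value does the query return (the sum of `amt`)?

310

Base: (Gizmo, amt=1).
Iteration 1: components of {Gizmo} -> Clip = 1*2 = 2, Panel = 1*2 = 2, Shaft = 1*1 = 1.
Iteration 2: components of {Clip,Panel,Shaft} -> Frame = 2*2 = 4, Gear = 2*4 = 8.
Iteration 3: components of {Frame,Gear} -> Motor = 4*5 = 20, Nut = 8*4 = 32.
Iteration 4: components of {Motor,Nut} -> Hub = 20*4 = 80, Rod = 20*3 = 60, Widget = 20*5 = 100.
Iteration 5: no further components; recursion stops.
SUM(amt) = 1 + 2 + 2 + 1 + 8 + 4 + 32 + 20 + 60 + 80 + 100 = 310.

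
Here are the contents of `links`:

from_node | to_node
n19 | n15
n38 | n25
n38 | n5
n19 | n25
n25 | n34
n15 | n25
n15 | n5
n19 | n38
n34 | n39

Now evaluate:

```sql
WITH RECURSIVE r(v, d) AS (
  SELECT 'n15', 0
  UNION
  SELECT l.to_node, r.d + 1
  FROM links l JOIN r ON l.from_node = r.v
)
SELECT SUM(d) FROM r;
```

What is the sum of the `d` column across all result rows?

7

Base: (n15, d=0).
Iteration 1: edges from {n15} -> (n25, d=1), (n5, d=1).
Iteration 2: edges from {n25,n5} -> (n34, d=2).
Iteration 3: edges from {n34} -> (n39, d=3).
Iteration 4: no outgoing edges from {n39}; recursion stops.
SUM(d) = 0 + 1 + 1 + 2 + 3 = 7.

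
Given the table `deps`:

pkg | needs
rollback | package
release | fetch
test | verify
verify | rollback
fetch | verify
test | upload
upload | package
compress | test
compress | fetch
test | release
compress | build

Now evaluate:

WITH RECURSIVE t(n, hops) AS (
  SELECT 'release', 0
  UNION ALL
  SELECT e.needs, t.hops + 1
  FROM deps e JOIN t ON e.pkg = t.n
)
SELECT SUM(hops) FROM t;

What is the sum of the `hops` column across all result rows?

Base: (release, hops=0).
Iteration 1: edges from {release} -> (fetch, hops=1).
Iteration 2: edges from {fetch} -> (verify, hops=2).
Iteration 3: edges from {verify} -> (rollback, hops=3).
Iteration 4: edges from {rollback} -> (package, hops=4).
Iteration 5: no outgoing edges from {package}; recursion stops.
SUM(hops) = 0 + 1 + 2 + 3 + 4 = 10.

10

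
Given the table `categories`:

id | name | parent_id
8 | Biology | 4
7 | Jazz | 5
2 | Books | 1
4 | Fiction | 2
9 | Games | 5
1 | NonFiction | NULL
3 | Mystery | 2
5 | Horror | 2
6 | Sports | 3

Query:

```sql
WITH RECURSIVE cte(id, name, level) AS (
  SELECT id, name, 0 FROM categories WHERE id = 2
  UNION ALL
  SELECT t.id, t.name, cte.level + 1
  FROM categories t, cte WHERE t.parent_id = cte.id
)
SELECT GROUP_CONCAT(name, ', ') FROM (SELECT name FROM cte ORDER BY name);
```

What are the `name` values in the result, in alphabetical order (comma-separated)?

Base: id=2 (Books) at level 0.
Iteration 1: rows with parent_id in {2} -> Mystery (id 3, level 1), Fiction (id 4, level 1), Horror (id 5, level 1).
Iteration 2: rows with parent_id in {3,4,5} -> Sports (id 6, level 2), Jazz (id 7, level 2), Biology (id 8, level 2), Games (id 9, level 2).
Iteration 3: no rows with parent_id in {6,7,8,9}; recursion stops.

Biology, Books, Fiction, Games, Horror, Jazz, Mystery, Sports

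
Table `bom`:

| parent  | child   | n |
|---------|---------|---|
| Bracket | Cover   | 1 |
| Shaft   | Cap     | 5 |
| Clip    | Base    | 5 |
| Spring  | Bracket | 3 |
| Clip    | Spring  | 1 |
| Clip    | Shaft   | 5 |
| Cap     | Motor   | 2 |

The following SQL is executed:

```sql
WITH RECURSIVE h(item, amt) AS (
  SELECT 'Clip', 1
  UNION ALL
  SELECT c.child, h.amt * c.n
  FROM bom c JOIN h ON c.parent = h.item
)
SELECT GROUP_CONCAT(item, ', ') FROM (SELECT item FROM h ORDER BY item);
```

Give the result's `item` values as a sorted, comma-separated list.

Base, Bracket, Cap, Clip, Cover, Motor, Shaft, Spring

Base: (Clip, amt=1).
Iteration 1: components of {Clip} -> Base = 1*5 = 5, Shaft = 1*5 = 5, Spring = 1*1 = 1.
Iteration 2: components of {Base,Shaft,Spring} -> Bracket = 1*3 = 3, Cap = 5*5 = 25.
Iteration 3: components of {Bracket,Cap} -> Cover = 3*1 = 3, Motor = 25*2 = 50.
Iteration 4: no further components; recursion stops.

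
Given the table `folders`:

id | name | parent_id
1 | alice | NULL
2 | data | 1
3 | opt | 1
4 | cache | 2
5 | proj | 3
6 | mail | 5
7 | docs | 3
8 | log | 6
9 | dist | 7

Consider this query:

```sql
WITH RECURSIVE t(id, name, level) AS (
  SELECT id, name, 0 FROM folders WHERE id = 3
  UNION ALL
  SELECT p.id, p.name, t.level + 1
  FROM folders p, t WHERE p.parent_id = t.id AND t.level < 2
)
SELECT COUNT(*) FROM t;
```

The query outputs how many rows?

Base: id=3 (opt) at level 0.
Iteration 1: rows with parent_id in {3} -> proj (id 5, level 1), docs (id 7, level 1).
Iteration 2: rows with parent_id in {5,7} -> mail (id 6, level 2), dist (id 9, level 2).
Iteration 3: level < 2 fails for all current rows; recursion stops.
Total rows emitted: 5.

5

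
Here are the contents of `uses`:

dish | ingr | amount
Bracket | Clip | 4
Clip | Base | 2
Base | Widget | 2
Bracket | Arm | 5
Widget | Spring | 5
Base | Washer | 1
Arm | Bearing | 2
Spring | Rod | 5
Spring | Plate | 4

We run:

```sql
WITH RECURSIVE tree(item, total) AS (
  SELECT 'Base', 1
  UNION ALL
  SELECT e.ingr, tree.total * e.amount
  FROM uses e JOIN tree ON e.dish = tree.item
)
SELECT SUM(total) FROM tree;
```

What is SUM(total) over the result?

Base: (Base, total=1).
Iteration 1: components of {Base} -> Washer = 1*1 = 1, Widget = 1*2 = 2.
Iteration 2: components of {Washer,Widget} -> Spring = 2*5 = 10.
Iteration 3: components of {Spring} -> Plate = 10*4 = 40, Rod = 10*5 = 50.
Iteration 4: no further components; recursion stops.
SUM(total) = 1 + 2 + 1 + 10 + 50 + 40 = 104.

104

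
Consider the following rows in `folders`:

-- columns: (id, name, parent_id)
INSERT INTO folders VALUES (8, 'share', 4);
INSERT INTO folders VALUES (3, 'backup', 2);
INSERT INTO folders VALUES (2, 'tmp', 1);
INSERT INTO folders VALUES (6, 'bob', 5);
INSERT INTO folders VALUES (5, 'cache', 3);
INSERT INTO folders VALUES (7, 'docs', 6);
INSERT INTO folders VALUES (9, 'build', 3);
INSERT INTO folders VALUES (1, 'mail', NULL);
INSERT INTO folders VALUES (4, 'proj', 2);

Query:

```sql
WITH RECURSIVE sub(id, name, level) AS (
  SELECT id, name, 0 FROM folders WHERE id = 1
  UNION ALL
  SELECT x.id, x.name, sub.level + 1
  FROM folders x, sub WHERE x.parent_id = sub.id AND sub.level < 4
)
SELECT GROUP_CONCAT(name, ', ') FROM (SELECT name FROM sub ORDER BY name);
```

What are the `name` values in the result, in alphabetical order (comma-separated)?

backup, bob, build, cache, mail, proj, share, tmp

Base: id=1 (mail) at level 0.
Iteration 1: rows with parent_id in {1} -> tmp (id 2, level 1).
Iteration 2: rows with parent_id in {2} -> backup (id 3, level 2), proj (id 4, level 2).
Iteration 3: rows with parent_id in {3,4} -> cache (id 5, level 3), share (id 8, level 3), build (id 9, level 3).
Iteration 4: rows with parent_id in {5,8,9} -> bob (id 6, level 4).
Iteration 5: level < 4 fails for all current rows; recursion stops.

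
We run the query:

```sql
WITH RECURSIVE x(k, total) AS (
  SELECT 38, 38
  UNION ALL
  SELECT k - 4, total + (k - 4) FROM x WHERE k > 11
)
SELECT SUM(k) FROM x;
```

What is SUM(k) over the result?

Base: k=38, total=38.
Iteration 1: 38 > 11 holds -> k = 38 - 4 = 34, total = 38 + 34 = 72.
Iteration 2: 34 > 11 holds -> k = 34 - 4 = 30, total = 72 + 30 = 102.
Iteration 3: 30 > 11 holds -> k = 30 - 4 = 26, total = 102 + 26 = 128.
Iteration 4: 26 > 11 holds -> k = 26 - 4 = 22, total = 128 + 22 = 150.
Iteration 5: 22 > 11 holds -> k = 22 - 4 = 18, total = 150 + 18 = 168.
Iteration 6: 18 > 11 holds -> k = 18 - 4 = 14, total = 168 + 14 = 182.
Iteration 7: 14 > 11 holds -> k = 14 - 4 = 10, total = 182 + 10 = 192.
Iteration 8: 10 > 11 fails; recursion stops.
SUM(k) = 38 + 34 + 30 + 26 + 22 + 18 + 14 + 10 = 192.

192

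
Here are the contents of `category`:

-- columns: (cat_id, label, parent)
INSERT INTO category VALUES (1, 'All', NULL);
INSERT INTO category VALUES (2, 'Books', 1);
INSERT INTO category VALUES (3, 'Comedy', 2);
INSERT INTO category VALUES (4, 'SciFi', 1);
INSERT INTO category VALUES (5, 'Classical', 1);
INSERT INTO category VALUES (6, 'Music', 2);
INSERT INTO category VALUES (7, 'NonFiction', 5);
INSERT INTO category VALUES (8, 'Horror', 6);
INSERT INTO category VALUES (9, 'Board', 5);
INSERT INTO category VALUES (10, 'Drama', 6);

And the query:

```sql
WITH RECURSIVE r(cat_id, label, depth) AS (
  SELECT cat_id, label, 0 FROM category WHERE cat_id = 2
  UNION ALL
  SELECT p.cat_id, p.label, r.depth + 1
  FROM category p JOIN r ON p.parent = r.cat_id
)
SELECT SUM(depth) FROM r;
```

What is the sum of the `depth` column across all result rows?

Base: cat_id=2 (Books) at depth 0.
Iteration 1: rows with parent in {2} -> Comedy (id 3, depth 1), Music (id 6, depth 1).
Iteration 2: rows with parent in {3,6} -> Horror (id 8, depth 2), Drama (id 10, depth 2).
Iteration 3: no rows with parent in {8,10}; recursion stops.
SUM(depth) = 0 + 1 + 1 + 2 + 2 = 6.

6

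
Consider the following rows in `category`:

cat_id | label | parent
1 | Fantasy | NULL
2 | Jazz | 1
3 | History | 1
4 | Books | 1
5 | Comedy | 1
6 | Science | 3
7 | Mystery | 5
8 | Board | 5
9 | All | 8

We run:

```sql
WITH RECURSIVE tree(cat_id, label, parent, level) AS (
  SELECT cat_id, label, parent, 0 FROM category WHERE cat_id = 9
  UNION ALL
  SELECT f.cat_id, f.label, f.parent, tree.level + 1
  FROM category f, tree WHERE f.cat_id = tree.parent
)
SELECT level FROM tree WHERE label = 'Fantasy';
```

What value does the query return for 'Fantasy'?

Base: cat_id=9 (All), parent=8, level 0.
Iteration 1: join on cat_id=8 -> Board (id 8, parent=5, level 1).
Iteration 2: join on cat_id=5 -> Comedy (id 5, parent=1, level 2).
Iteration 3: join on cat_id=1 -> Fantasy (id 1, parent=NULL, level 3).
Iteration 4: parent is NULL; no match; recursion stops.

3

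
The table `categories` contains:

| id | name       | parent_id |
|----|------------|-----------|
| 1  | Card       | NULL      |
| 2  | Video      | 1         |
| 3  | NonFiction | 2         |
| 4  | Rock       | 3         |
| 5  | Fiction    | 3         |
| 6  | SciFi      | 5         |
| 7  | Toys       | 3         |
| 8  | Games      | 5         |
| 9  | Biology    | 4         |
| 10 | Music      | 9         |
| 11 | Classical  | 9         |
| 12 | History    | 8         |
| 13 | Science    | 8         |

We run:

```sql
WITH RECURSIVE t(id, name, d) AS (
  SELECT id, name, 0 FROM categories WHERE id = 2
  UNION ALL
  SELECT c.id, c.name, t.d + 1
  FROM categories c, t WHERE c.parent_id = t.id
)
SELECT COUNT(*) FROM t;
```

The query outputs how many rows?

12

Base: id=2 (Video) at d 0.
Iteration 1: rows with parent_id in {2} -> NonFiction (id 3, d 1).
Iteration 2: rows with parent_id in {3} -> Rock (id 4, d 2), Fiction (id 5, d 2), Toys (id 7, d 2).
Iteration 3: rows with parent_id in {4,5,7} -> SciFi (id 6, d 3), Games (id 8, d 3), Biology (id 9, d 3).
Iteration 4: rows with parent_id in {6,8,9} -> Music (id 10, d 4), Classical (id 11, d 4), History (id 12, d 4), Science (id 13, d 4).
Iteration 5: no rows with parent_id in {10,11,12,13}; recursion stops.
Total rows emitted: 12.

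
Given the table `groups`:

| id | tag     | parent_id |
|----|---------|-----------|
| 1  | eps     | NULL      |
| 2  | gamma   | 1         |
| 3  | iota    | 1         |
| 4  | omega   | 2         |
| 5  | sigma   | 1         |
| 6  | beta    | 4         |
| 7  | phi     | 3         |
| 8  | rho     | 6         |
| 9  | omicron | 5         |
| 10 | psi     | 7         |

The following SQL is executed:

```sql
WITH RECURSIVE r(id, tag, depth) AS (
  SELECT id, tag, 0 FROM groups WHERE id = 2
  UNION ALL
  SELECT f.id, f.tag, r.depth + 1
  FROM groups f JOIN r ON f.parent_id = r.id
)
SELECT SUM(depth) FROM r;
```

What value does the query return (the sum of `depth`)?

6

Base: id=2 (gamma) at depth 0.
Iteration 1: rows with parent_id in {2} -> omega (id 4, depth 1).
Iteration 2: rows with parent_id in {4} -> beta (id 6, depth 2).
Iteration 3: rows with parent_id in {6} -> rho (id 8, depth 3).
Iteration 4: no rows with parent_id in {8}; recursion stops.
SUM(depth) = 0 + 1 + 2 + 3 = 6.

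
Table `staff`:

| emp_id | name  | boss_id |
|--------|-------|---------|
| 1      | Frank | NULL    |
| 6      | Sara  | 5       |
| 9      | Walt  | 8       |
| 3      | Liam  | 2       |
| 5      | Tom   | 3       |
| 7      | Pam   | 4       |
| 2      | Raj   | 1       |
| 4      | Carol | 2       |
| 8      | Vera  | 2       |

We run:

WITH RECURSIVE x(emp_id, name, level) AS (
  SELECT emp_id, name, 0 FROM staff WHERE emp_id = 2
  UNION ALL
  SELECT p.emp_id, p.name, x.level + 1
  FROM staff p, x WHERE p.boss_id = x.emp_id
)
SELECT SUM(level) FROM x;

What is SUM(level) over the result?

12

Base: emp_id=2 (Raj) at level 0.
Iteration 1: rows with boss_id in {2} -> Liam (id 3, level 1), Carol (id 4, level 1), Vera (id 8, level 1).
Iteration 2: rows with boss_id in {3,4,8} -> Tom (id 5, level 2), Pam (id 7, level 2), Walt (id 9, level 2).
Iteration 3: rows with boss_id in {5,7,9} -> Sara (id 6, level 3).
Iteration 4: no rows with boss_id in {6}; recursion stops.
SUM(level) = 0 + 1 + 1 + 1 + 2 + 2 + 2 + 3 = 12.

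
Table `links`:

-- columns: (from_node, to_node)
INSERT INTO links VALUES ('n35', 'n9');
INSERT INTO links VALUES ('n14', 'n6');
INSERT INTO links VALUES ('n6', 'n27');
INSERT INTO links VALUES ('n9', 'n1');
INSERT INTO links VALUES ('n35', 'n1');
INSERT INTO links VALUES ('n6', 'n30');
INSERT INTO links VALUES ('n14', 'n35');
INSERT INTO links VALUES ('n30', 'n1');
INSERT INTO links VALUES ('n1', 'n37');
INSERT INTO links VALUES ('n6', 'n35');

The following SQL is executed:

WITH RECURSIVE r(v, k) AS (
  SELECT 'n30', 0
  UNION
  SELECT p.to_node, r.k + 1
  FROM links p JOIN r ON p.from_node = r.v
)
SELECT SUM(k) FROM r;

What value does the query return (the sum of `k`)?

3

Base: (n30, k=0).
Iteration 1: edges from {n30} -> (n1, k=1).
Iteration 2: edges from {n1} -> (n37, k=2).
Iteration 3: no outgoing edges from {n37}; recursion stops.
SUM(k) = 0 + 1 + 2 = 3.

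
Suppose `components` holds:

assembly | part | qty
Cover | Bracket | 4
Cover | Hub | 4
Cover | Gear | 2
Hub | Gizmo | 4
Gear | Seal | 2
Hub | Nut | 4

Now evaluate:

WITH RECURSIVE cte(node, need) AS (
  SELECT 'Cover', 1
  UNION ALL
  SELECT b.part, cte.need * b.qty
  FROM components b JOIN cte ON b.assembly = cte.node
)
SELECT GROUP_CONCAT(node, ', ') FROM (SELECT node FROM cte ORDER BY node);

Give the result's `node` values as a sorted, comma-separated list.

Bracket, Cover, Gear, Gizmo, Hub, Nut, Seal

Base: (Cover, need=1).
Iteration 1: components of {Cover} -> Bracket = 1*4 = 4, Gear = 1*2 = 2, Hub = 1*4 = 4.
Iteration 2: components of {Bracket,Gear,Hub} -> Gizmo = 4*4 = 16, Nut = 4*4 = 16, Seal = 2*2 = 4.
Iteration 3: no further components; recursion stops.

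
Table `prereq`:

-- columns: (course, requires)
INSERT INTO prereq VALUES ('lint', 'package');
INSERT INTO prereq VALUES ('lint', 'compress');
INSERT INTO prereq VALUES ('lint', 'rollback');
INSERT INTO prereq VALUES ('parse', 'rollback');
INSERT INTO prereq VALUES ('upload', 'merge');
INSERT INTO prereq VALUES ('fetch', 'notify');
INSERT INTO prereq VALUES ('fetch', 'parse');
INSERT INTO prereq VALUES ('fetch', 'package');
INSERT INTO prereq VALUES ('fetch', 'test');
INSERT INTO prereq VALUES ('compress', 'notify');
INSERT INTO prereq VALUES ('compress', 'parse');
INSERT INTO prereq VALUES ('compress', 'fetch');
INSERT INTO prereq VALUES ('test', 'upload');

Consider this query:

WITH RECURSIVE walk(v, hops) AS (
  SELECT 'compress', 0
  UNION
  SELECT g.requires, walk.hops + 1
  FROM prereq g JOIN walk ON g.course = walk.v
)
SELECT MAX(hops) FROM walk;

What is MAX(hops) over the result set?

Base: (compress, hops=0).
Iteration 1: edges from {compress} -> (fetch, hops=1), (notify, hops=1), (parse, hops=1).
Iteration 2: edges from {fetch,notify,parse} -> (notify, hops=2), (package, hops=2), (parse, hops=2), (rollback, hops=2), (test, hops=2).
Iteration 3: edges from {notify,package,parse,rollback,test} -> (rollback, hops=3), (upload, hops=3).
Iteration 4: edges from {rollback,upload} -> (merge, hops=4).
Iteration 5: no outgoing edges from {merge}; recursion stops.
hops values: 0, 1, 1, 1, 2, 2, 2, 2, 2, 3, 3, 4; the maximum is 4.

4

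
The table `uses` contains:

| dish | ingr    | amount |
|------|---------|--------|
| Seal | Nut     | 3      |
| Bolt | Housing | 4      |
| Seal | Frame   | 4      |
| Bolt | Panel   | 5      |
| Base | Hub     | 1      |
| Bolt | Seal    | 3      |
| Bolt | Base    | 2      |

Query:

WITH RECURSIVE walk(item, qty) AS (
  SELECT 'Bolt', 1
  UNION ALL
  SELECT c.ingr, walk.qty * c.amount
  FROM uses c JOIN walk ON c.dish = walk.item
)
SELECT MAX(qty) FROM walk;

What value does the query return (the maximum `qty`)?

12

Base: (Bolt, qty=1).
Iteration 1: components of {Bolt} -> Base = 1*2 = 2, Housing = 1*4 = 4, Panel = 1*5 = 5, Seal = 1*3 = 3.
Iteration 2: components of {Base,Housing,Panel,Seal} -> Frame = 3*4 = 12, Hub = 2*1 = 2, Nut = 3*3 = 9.
Iteration 3: no further components; recursion stops.
qty values: 1, 4, 3, 5, 2, 12, 9, 2; the maximum is 12.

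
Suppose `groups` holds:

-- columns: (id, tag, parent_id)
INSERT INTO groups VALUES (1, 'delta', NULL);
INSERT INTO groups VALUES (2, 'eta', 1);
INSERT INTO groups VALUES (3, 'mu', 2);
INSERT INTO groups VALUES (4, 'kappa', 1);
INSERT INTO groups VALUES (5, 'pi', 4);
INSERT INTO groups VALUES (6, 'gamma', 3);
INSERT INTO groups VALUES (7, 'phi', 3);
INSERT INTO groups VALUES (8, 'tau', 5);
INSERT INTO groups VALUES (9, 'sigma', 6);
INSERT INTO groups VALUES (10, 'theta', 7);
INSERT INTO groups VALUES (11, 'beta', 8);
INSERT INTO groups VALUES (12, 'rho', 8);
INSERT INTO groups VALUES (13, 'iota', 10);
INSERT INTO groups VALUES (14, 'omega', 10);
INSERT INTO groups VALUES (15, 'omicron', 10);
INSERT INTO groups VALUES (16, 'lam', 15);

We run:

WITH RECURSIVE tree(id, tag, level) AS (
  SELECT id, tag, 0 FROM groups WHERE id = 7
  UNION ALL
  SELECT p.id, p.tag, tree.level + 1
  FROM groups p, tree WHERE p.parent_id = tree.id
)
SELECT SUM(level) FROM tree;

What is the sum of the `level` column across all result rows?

Base: id=7 (phi) at level 0.
Iteration 1: rows with parent_id in {7} -> theta (id 10, level 1).
Iteration 2: rows with parent_id in {10} -> iota (id 13, level 2), omega (id 14, level 2), omicron (id 15, level 2).
Iteration 3: rows with parent_id in {13,14,15} -> lam (id 16, level 3).
Iteration 4: no rows with parent_id in {16}; recursion stops.
SUM(level) = 0 + 1 + 2 + 2 + 2 + 3 = 10.

10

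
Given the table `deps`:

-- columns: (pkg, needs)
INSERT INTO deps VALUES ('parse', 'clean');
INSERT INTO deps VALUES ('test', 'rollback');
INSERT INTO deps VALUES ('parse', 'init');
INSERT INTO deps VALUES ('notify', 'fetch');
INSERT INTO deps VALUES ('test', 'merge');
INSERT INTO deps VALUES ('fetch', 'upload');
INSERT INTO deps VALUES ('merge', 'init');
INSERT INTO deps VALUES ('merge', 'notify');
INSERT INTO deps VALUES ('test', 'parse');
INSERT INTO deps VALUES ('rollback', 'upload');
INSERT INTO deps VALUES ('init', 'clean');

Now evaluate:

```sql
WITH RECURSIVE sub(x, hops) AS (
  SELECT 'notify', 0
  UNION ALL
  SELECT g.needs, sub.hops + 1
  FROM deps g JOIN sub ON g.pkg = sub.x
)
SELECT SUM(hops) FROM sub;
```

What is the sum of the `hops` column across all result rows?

3

Base: (notify, hops=0).
Iteration 1: edges from {notify} -> (fetch, hops=1).
Iteration 2: edges from {fetch} -> (upload, hops=2).
Iteration 3: no outgoing edges from {upload}; recursion stops.
SUM(hops) = 0 + 1 + 2 = 3.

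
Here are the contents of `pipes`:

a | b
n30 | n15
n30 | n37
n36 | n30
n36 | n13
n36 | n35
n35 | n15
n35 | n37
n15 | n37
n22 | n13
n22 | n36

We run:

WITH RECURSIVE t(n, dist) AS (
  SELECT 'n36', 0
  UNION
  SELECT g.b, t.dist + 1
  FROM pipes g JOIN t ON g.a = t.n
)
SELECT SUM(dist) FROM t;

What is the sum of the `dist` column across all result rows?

Base: (n36, dist=0).
Iteration 1: edges from {n36} -> (n13, dist=1), (n30, dist=1), (n35, dist=1).
Iteration 2: edges from {n13,n30,n35} -> (n15, dist=2), (n37, dist=2). [UNION drops 2 duplicate row(s)]
Iteration 3: edges from {n15,n37} -> (n37, dist=3).
Iteration 4: no outgoing edges from {n37}; recursion stops.
SUM(dist) = 0 + 1 + 1 + 1 + 2 + 2 + 3 = 10.

10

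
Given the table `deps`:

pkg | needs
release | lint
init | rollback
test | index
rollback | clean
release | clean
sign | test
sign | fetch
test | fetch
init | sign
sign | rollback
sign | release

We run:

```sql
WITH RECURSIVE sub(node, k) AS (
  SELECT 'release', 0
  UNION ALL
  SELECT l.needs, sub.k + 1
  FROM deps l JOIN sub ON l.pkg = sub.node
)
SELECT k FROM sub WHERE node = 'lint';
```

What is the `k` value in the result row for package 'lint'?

1

Base: (release, k=0).
Iteration 1: edges from {release} -> (clean, k=1), (lint, k=1).
Iteration 2: no outgoing edges from {clean,lint}; recursion stops.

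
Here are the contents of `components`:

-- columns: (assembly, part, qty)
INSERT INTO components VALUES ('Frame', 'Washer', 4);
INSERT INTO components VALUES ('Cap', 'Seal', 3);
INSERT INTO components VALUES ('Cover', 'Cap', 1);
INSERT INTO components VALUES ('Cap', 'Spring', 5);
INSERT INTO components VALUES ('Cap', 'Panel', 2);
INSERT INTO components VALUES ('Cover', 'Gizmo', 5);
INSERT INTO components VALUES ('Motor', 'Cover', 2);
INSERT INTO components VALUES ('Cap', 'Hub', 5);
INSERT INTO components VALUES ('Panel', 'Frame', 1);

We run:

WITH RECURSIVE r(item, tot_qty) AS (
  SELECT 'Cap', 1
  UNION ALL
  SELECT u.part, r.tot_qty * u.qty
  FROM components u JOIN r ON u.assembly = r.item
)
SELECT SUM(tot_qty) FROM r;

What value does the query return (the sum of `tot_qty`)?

26

Base: (Cap, tot_qty=1).
Iteration 1: components of {Cap} -> Hub = 1*5 = 5, Panel = 1*2 = 2, Seal = 1*3 = 3, Spring = 1*5 = 5.
Iteration 2: components of {Hub,Panel,Seal,Spring} -> Frame = 2*1 = 2.
Iteration 3: components of {Frame} -> Washer = 2*4 = 8.
Iteration 4: no further components; recursion stops.
SUM(tot_qty) = 1 + 5 + 2 + 3 + 5 + 2 + 8 = 26.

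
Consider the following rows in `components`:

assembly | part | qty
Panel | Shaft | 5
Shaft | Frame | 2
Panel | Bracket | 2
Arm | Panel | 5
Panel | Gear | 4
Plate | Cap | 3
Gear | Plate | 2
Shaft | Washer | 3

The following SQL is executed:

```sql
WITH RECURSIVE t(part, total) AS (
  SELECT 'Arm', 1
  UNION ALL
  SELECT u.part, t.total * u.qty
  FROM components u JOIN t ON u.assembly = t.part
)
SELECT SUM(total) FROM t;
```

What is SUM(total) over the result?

Base: (Arm, total=1).
Iteration 1: components of {Arm} -> Panel = 1*5 = 5.
Iteration 2: components of {Panel} -> Bracket = 5*2 = 10, Gear = 5*4 = 20, Shaft = 5*5 = 25.
Iteration 3: components of {Bracket,Gear,Shaft} -> Frame = 25*2 = 50, Plate = 20*2 = 40, Washer = 25*3 = 75.
Iteration 4: components of {Frame,Plate,Washer} -> Cap = 40*3 = 120.
Iteration 5: no further components; recursion stops.
SUM(total) = 1 + 5 + 25 + 10 + 20 + 50 + 75 + 40 + 120 = 346.

346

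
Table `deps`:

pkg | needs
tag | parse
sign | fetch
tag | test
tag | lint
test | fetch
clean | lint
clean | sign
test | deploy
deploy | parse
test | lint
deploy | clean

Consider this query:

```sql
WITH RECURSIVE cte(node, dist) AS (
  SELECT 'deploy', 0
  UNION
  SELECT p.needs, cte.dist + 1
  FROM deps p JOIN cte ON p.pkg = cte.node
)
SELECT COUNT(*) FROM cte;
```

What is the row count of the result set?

Base: (deploy, dist=0).
Iteration 1: edges from {deploy} -> (clean, dist=1), (parse, dist=1).
Iteration 2: edges from {clean,parse} -> (lint, dist=2), (sign, dist=2).
Iteration 3: edges from {lint,sign} -> (fetch, dist=3).
Iteration 4: no outgoing edges from {fetch}; recursion stops.
Total rows emitted: 6.

6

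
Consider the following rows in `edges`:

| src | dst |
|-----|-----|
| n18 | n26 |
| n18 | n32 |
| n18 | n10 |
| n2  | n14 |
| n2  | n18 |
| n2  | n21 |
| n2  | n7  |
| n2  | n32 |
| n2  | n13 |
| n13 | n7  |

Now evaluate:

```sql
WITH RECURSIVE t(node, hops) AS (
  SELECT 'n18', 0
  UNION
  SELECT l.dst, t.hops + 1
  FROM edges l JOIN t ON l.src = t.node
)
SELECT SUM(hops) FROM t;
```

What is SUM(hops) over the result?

Base: (n18, hops=0).
Iteration 1: edges from {n18} -> (n10, hops=1), (n26, hops=1), (n32, hops=1).
Iteration 2: no outgoing edges from {n10,n26,n32}; recursion stops.
SUM(hops) = 0 + 1 + 1 + 1 = 3.

3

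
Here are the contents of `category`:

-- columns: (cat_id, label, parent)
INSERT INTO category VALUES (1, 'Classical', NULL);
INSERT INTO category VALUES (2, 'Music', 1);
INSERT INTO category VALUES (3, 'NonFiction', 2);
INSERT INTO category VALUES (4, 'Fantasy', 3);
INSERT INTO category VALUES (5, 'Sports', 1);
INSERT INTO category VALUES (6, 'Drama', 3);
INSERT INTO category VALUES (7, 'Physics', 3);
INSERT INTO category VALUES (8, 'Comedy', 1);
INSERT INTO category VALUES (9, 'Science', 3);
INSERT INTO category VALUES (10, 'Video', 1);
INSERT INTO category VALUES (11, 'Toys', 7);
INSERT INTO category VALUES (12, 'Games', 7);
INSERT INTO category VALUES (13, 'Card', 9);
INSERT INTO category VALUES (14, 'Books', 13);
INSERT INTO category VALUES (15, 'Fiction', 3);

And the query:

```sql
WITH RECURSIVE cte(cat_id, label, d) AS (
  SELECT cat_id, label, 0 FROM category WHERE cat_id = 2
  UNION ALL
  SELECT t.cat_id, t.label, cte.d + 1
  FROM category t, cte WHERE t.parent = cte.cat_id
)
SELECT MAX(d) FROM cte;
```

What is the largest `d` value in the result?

4

Base: cat_id=2 (Music) at d 0.
Iteration 1: rows with parent in {2} -> NonFiction (id 3, d 1).
Iteration 2: rows with parent in {3} -> Fantasy (id 4, d 2), Drama (id 6, d 2), Physics (id 7, d 2), Science (id 9, d 2), Fiction (id 15, d 2).
Iteration 3: rows with parent in {4,6,7,9,15} -> Toys (id 11, d 3), Games (id 12, d 3), Card (id 13, d 3).
Iteration 4: rows with parent in {11,12,13} -> Books (id 14, d 4).
Iteration 5: no rows with parent in {14}; recursion stops.
d values: 0, 1, 2, 2, 2, 2, 2, 3, 3, 3, 4; the maximum is 4.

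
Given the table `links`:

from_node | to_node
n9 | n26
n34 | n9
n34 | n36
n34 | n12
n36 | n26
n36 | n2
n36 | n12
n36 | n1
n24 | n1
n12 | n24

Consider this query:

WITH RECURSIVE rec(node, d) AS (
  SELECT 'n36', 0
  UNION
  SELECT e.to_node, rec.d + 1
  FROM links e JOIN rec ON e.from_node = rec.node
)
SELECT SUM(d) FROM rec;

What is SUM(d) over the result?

9

Base: (n36, d=0).
Iteration 1: edges from {n36} -> (n1, d=1), (n12, d=1), (n2, d=1), (n26, d=1).
Iteration 2: edges from {n1,n12,n2,n26} -> (n24, d=2).
Iteration 3: edges from {n24} -> (n1, d=3).
Iteration 4: no outgoing edges from {n1}; recursion stops.
SUM(d) = 0 + 1 + 1 + 1 + 1 + 2 + 3 = 9.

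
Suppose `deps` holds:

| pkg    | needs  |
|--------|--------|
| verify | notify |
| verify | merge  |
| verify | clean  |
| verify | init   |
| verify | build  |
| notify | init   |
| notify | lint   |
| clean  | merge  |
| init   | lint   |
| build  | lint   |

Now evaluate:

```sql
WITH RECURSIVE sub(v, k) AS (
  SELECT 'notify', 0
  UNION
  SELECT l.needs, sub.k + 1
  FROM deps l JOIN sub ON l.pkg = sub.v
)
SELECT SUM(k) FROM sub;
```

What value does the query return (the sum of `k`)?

4

Base: (notify, k=0).
Iteration 1: edges from {notify} -> (init, k=1), (lint, k=1).
Iteration 2: edges from {init,lint} -> (lint, k=2).
Iteration 3: no outgoing edges from {lint}; recursion stops.
SUM(k) = 0 + 1 + 1 + 2 = 4.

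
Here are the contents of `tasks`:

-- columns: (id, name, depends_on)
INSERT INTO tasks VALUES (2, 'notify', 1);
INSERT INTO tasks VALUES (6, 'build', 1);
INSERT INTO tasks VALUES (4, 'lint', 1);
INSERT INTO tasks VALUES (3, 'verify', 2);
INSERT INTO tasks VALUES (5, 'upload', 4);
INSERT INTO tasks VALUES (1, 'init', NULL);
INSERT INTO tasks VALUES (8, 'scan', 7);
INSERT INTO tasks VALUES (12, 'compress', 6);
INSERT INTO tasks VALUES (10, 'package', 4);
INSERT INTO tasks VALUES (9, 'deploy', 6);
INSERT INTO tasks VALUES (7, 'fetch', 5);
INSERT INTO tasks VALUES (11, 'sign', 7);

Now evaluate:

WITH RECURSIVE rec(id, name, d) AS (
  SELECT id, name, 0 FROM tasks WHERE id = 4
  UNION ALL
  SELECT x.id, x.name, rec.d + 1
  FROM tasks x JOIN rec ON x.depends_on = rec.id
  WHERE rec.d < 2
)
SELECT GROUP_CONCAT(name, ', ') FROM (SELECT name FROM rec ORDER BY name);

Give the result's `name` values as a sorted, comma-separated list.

fetch, lint, package, upload

Base: id=4 (lint) at d 0.
Iteration 1: rows with depends_on in {4} -> upload (id 5, d 1), package (id 10, d 1).
Iteration 2: rows with depends_on in {5,10} -> fetch (id 7, d 2).
Iteration 3: d < 2 fails for all current rows; recursion stops.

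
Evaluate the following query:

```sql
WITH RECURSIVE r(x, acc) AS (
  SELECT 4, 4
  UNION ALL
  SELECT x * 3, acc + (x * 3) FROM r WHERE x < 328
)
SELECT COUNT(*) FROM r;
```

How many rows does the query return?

6

Base: x=4, acc=4.
Iteration 1: 4 < 328 holds -> x = 4 * 3 = 12, acc = 4 + 12 = 16.
Iteration 2: 12 < 328 holds -> x = 12 * 3 = 36, acc = 16 + 36 = 52.
Iteration 3: 36 < 328 holds -> x = 36 * 3 = 108, acc = 52 + 108 = 160.
Iteration 4: 108 < 328 holds -> x = 108 * 3 = 324, acc = 160 + 324 = 484.
Iteration 5: 324 < 328 holds -> x = 324 * 3 = 972, acc = 484 + 972 = 1456.
Iteration 6: 972 < 328 fails; recursion stops.
Total rows emitted: 6.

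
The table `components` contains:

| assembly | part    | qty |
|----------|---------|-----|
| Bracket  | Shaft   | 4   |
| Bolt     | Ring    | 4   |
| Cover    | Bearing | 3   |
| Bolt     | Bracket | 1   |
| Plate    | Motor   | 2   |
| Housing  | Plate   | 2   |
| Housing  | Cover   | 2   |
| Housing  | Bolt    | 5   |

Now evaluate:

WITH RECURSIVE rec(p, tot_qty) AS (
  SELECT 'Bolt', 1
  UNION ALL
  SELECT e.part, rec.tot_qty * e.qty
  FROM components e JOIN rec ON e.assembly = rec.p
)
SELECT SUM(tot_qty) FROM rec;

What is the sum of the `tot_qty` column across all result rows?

10

Base: (Bolt, tot_qty=1).
Iteration 1: components of {Bolt} -> Bracket = 1*1 = 1, Ring = 1*4 = 4.
Iteration 2: components of {Bracket,Ring} -> Shaft = 1*4 = 4.
Iteration 3: no further components; recursion stops.
SUM(tot_qty) = 1 + 1 + 4 + 4 = 10.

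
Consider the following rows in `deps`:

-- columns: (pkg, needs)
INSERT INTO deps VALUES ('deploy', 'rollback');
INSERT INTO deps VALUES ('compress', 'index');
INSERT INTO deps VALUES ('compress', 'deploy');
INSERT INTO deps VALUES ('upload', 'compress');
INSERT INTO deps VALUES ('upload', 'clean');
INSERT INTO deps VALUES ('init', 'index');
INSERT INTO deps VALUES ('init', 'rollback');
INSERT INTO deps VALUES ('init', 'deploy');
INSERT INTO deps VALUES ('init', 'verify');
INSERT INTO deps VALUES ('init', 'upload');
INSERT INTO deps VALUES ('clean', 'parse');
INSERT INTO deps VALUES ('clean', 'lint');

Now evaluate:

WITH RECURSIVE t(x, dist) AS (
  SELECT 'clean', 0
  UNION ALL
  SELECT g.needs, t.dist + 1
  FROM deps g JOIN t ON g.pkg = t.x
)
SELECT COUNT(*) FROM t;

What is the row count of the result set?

3

Base: (clean, dist=0).
Iteration 1: edges from {clean} -> (lint, dist=1), (parse, dist=1).
Iteration 2: no outgoing edges from {lint,parse}; recursion stops.
Total rows emitted: 3.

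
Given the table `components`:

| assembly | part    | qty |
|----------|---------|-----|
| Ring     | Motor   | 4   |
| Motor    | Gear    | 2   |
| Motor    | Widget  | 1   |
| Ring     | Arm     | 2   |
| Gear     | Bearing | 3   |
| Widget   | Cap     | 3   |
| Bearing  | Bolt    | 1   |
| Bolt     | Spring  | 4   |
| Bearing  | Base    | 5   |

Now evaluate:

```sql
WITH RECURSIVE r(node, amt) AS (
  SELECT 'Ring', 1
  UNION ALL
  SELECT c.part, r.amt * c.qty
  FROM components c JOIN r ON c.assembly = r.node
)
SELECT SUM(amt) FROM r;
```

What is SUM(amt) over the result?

295

Base: (Ring, amt=1).
Iteration 1: components of {Ring} -> Arm = 1*2 = 2, Motor = 1*4 = 4.
Iteration 2: components of {Arm,Motor} -> Gear = 4*2 = 8, Widget = 4*1 = 4.
Iteration 3: components of {Gear,Widget} -> Bearing = 8*3 = 24, Cap = 4*3 = 12.
Iteration 4: components of {Bearing,Cap} -> Base = 24*5 = 120, Bolt = 24*1 = 24.
Iteration 5: components of {Base,Bolt} -> Spring = 24*4 = 96.
Iteration 6: no further components; recursion stops.
SUM(amt) = 1 + 4 + 2 + 8 + 4 + 24 + 12 + 24 + 120 + 96 = 295.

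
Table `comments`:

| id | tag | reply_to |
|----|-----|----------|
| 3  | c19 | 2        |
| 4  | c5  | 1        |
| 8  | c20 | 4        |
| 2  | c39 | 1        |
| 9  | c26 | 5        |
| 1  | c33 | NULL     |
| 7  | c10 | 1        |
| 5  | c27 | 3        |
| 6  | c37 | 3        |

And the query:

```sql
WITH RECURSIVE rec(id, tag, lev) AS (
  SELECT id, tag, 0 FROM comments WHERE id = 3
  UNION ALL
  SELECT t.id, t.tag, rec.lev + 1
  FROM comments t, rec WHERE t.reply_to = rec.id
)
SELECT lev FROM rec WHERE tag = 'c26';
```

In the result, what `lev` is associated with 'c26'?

Base: id=3 (c19) at lev 0.
Iteration 1: rows with reply_to in {3} -> c27 (id 5, lev 1), c37 (id 6, lev 1).
Iteration 2: rows with reply_to in {5,6} -> c26 (id 9, lev 2).
Iteration 3: no rows with reply_to in {9}; recursion stops.

2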